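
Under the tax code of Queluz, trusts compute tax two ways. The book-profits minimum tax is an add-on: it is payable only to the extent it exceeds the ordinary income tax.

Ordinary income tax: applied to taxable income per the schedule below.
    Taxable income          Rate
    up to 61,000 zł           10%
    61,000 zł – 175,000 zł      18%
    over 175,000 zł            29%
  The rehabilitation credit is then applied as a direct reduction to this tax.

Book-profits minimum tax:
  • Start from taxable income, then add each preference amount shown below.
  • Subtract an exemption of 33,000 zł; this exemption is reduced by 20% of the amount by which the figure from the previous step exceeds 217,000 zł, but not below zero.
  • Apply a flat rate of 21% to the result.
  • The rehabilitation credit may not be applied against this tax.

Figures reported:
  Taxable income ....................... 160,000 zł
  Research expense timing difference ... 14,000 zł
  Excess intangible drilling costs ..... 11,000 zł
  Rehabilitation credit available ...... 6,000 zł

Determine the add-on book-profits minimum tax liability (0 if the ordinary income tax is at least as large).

14,000 zł

Book-profits minimum tax:
  Adjusted income: 160,000 zł + 14,000 zł + 11,000 zł = 185,000 zł
  Exemption: 185,000 zł ≤ 217,000 zł, so full 33,000 zł applies
  Base: 185,000 zł − 33,000 zł = 152,000 zł
  152,000 zł × 21% = 31,920 zł

Ordinary income tax:
  61,000 zł × 10% = 6,100 zł
  99,000 zł × 18% = 17,820 zł
  → 23,920 zł
  Less rehabilitation credit 6,000 zł → 17,920 zł

Excess of book-profits minimum tax over ordinary income tax: 31,920 zł − 17,920 zł = 14,000 zł.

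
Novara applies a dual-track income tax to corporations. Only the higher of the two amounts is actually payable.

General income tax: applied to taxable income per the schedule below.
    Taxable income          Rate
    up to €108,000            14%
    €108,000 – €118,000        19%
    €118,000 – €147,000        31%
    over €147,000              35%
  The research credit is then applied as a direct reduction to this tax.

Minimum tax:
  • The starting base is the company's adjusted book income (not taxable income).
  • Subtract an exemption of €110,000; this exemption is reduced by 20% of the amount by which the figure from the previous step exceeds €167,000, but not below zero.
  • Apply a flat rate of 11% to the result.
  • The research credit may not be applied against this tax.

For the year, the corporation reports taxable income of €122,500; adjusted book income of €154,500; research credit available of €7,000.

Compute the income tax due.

€11,415

General income tax:
  €108,000 × 14% = €15,120
  €10,000 × 19% = €1,900
  €4,500 × 31% = €1,395
  → €18,415
  Less research credit €7,000 → €11,415

Minimum tax:
  Base (adjusted book income): €154,500
  Exemption: €154,500 ≤ €167,000, so full €110,000 applies
  Base: €154,500 − €110,000 = €44,500
  €44,500 × 11% = €4,895

€11,415 > €4,895, so the general income tax governs.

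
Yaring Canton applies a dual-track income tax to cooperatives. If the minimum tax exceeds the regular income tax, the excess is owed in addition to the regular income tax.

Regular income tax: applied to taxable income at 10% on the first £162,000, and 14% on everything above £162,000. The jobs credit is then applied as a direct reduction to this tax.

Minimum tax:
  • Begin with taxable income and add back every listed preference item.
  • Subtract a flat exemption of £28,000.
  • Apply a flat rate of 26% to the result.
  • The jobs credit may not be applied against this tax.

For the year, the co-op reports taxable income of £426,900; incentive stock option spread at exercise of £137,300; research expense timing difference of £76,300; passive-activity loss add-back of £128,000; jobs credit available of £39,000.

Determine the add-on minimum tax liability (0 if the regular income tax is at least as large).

£178,244

Regular income tax:
  £162,000 × 10% = £16,200
  £264,900 × 14% = £37,086
  → £53,286
  Less jobs credit £39,000 → £14,286

Minimum tax:
  Adjusted income: £426,900 + £137,300 + £76,300 + £128,000 = £768,500
  Less exemption £28,000 → base £740,500
  £740,500 × 26% = £192,530

Excess of minimum tax over regular income tax: £192,530 − £14,286 = £178,244.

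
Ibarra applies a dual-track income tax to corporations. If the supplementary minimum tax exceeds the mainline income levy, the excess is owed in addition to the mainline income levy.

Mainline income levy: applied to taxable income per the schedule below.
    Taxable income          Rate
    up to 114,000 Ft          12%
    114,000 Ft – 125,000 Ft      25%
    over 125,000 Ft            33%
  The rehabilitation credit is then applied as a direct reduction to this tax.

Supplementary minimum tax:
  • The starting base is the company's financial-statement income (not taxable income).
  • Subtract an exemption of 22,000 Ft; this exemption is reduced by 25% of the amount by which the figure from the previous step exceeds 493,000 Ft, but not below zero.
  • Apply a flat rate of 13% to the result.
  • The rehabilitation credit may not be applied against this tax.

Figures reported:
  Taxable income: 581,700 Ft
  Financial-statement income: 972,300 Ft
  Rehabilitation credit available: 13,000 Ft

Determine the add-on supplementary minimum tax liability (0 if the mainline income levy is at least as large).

Mainline income levy:
  114,000 Ft × 12% = 13,680 Ft
  11,000 Ft × 25% = 2,750 Ft
  456,700 Ft × 33% = 150,711 Ft
  → 167,141 Ft
  Less rehabilitation credit 13,000 Ft → 154,141 Ft

Supplementary minimum tax:
  Base (financial-statement income): 972,300 Ft
  Exemption: 25% × (972,300 Ft − 493,000 Ft) = 119,825 Ft ≥ 22,000 Ft, so the exemption is fully phased out
  Base: 972,300 Ft − 0 Ft = 972,300 Ft
  972,300 Ft × 13% = 126,399 Ft

126,399 Ft ≤ 154,141 Ft, so no add-on is due.

0 Ft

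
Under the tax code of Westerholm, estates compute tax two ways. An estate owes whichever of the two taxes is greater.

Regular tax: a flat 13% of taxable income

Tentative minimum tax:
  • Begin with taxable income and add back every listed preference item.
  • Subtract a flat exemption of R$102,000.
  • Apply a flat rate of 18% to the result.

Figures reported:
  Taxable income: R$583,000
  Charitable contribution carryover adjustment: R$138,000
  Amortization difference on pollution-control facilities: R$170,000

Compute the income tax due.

R$142,020

Tentative minimum tax:
  Adjusted income: R$583,000 + R$138,000 + R$170,000 = R$891,000
  Less exemption R$102,000 → base R$789,000
  R$789,000 × 18% = R$142,020

Regular tax:
  R$583,000 × 13% = R$75,790

R$142,020 > R$75,790, so the tentative minimum tax is the binding amount.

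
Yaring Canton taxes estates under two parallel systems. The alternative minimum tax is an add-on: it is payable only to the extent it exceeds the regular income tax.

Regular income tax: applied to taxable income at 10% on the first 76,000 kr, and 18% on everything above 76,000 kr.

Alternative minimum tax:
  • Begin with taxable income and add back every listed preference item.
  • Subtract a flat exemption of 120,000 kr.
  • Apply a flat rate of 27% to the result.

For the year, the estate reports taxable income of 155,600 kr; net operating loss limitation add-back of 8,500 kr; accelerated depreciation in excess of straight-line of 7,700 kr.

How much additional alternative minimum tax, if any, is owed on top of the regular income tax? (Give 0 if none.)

0 kr

Alternative minimum tax:
  Adjusted income: 155,600 kr + 8,500 kr + 7,700 kr = 171,800 kr
  Less exemption 120,000 kr → base 51,800 kr
  51,800 kr × 27% = 13,986 kr

Regular income tax:
  76,000 kr × 10% = 7,600 kr
  79,600 kr × 18% = 14,328 kr
  → 21,928 kr

13,986 kr ≤ 21,928 kr, so no add-on is due.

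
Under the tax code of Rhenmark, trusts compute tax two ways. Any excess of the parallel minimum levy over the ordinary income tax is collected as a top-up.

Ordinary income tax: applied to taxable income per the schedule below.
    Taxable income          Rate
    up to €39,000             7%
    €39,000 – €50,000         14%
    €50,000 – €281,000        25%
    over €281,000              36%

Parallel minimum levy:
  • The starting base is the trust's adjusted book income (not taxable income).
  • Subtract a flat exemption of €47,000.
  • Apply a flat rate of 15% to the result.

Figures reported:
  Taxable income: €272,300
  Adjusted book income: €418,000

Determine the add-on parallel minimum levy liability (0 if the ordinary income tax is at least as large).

Parallel minimum levy:
  Base (adjusted book income): €418,000
  Less exemption €47,000 → base €371,000
  €371,000 × 15% = €55,650

Ordinary income tax:
  €39,000 × 7% = €2,730
  €11,000 × 14% = €1,540
  €222,300 × 25% = €55,575
  → €59,845

€55,650 ≤ €59,845, so no add-on is due.

€0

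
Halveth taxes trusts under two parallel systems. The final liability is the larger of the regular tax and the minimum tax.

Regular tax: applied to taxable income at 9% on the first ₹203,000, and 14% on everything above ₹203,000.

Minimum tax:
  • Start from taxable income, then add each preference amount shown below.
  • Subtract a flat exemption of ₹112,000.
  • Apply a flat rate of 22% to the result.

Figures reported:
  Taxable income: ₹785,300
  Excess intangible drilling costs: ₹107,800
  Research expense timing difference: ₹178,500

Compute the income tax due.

Minimum tax:
  Adjusted income: ₹785,300 + ₹107,800 + ₹178,500 = ₹1,071,600
  Less exemption ₹112,000 → base ₹959,600
  ₹959,600 × 22% = ₹211,112

Regular tax:
  ₹203,000 × 9% = ₹18,270
  ₹582,300 × 14% = ₹81,522
  → ₹99,792

₹211,112 > ₹99,792, so the minimum tax is the binding amount.

₹211,112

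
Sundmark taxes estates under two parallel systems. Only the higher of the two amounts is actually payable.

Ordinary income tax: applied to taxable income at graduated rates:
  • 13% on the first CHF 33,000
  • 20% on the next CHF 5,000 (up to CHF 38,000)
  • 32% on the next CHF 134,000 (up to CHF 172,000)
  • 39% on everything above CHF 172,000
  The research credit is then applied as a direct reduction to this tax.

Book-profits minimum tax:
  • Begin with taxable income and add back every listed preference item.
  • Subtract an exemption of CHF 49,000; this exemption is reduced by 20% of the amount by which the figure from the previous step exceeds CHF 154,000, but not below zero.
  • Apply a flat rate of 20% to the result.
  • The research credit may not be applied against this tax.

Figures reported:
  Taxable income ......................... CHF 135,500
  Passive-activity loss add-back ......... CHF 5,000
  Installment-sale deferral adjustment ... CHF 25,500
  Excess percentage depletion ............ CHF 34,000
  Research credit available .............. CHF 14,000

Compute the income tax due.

Ordinary income tax:
  CHF 33,000 × 13% = CHF 4,290
  CHF 5,000 × 20% = CHF 1,000
  CHF 97,500 × 32% = CHF 31,200
  → CHF 36,490
  Less research credit CHF 14,000 → CHF 22,490

Book-profits minimum tax:
  Adjusted income: CHF 135,500 + CHF 5,000 + CHF 25,500 + CHF 34,000 = CHF 200,000
  Exemption: CHF 49,000 − 20% × (CHF 200,000 − CHF 154,000) = CHF 49,000 − CHF 9,200 = CHF 39,800
  Base: CHF 200,000 − CHF 39,800 = CHF 160,200
  CHF 160,200 × 20% = CHF 32,040

CHF 32,040 > CHF 22,490, so the book-profits minimum tax is the binding amount.

CHF 32,040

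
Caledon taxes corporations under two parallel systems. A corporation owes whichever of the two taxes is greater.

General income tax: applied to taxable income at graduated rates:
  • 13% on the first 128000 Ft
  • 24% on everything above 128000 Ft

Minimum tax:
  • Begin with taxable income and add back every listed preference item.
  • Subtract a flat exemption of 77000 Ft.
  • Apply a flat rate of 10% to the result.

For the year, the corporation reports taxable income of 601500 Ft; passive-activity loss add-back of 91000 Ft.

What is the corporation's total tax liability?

General income tax:
  128000 Ft × 13% = 16640 Ft
  473500 Ft × 24% = 113640 Ft
  → 130280 Ft

Minimum tax:
  Adjusted income: 601500 Ft + 91000 Ft = 692500 Ft
  Less exemption 77000 Ft → base 615500 Ft
  615500 Ft × 10% = 61550 Ft

130280 Ft > 61550 Ft, so the general income tax governs.

130280 Ft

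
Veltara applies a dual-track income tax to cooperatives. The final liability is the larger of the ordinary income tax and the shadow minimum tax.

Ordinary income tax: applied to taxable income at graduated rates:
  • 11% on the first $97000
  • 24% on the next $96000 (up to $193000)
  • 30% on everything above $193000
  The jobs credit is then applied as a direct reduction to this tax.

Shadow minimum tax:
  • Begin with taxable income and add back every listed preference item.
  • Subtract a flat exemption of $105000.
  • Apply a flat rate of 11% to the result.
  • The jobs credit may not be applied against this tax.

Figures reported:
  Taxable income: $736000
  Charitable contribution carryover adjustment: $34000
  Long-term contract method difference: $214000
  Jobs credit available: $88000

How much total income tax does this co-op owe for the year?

$108610

Ordinary income tax:
  $97000 × 11% = $10670
  $96000 × 24% = $23040
  $543000 × 30% = $162900
  → $196610
  Less jobs credit $88000 → $108610

Shadow minimum tax:
  Adjusted income: $736000 + $34000 + $214000 = $984000
  Less exemption $105000 → base $879000
  $879000 × 11% = $96690

$108610 > $96690, so the ordinary income tax governs.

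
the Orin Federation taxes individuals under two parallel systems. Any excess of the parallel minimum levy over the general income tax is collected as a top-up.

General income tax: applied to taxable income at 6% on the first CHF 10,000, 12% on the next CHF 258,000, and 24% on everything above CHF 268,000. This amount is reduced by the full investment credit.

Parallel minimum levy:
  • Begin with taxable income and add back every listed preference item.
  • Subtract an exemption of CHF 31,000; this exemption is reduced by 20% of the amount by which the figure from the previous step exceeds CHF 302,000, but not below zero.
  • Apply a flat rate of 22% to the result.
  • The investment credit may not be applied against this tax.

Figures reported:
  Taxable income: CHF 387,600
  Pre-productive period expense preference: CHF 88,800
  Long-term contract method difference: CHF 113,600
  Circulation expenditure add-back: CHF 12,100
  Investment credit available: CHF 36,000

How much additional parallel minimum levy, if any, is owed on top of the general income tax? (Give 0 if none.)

CHF 108,198

Parallel minimum levy:
  Adjusted income: CHF 387,600 + CHF 88,800 + CHF 113,600 + CHF 12,100 = CHF 602,100
  Exemption: 20% × (CHF 602,100 − CHF 302,000) = CHF 60,020 ≥ CHF 31,000, so the exemption is fully phased out
  Base: CHF 602,100 − CHF 0 = CHF 602,100
  CHF 602,100 × 22% = CHF 132,462

General income tax:
  CHF 10,000 × 6% = CHF 600
  CHF 258,000 × 12% = CHF 30,960
  CHF 119,600 × 24% = CHF 28,704
  → CHF 60,264
  Less investment credit CHF 36,000 → CHF 24,264

Excess of parallel minimum levy over general income tax: CHF 132,462 − CHF 24,264 = CHF 108,198.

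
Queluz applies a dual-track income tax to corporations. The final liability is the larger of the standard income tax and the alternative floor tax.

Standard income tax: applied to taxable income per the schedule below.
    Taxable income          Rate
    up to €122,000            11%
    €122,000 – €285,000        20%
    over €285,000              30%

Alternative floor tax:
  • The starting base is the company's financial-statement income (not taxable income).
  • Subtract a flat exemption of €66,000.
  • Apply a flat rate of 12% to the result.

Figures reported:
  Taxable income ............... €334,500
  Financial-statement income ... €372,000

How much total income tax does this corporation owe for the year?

€60,870

Alternative floor tax:
  Base (financial-statement income): €372,000
  Less exemption €66,000 → base €306,000
  €306,000 × 12% = €36,720

Standard income tax:
  €122,000 × 11% = €13,420
  €163,000 × 20% = €32,600
  €49,500 × 30% = €14,850
  → €60,870

€60,870 > €36,720, so the standard income tax governs.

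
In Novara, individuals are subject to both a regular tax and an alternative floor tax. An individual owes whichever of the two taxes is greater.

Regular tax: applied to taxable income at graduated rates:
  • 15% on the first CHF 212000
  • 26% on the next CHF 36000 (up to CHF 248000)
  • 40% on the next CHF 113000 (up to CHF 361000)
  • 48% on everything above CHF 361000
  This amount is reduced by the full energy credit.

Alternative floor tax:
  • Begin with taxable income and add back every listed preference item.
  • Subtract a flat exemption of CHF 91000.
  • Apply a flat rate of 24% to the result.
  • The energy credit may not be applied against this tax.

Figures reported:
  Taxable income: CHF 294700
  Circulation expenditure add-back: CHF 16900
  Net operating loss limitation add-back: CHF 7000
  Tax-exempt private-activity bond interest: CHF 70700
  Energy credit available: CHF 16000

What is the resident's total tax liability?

CHF 71592

Regular tax:
  CHF 212000 × 15% = CHF 31800
  CHF 36000 × 26% = CHF 9360
  CHF 46700 × 40% = CHF 18680
  → CHF 59840
  Less energy credit CHF 16000 → CHF 43840

Alternative floor tax:
  Adjusted income: CHF 294700 + CHF 16900 + CHF 7000 + CHF 70700 = CHF 389300
  Less exemption CHF 91000 → base CHF 298300
  CHF 298300 × 24% = CHF 71592

CHF 71592 > CHF 43840, so the alternative floor tax is the binding amount.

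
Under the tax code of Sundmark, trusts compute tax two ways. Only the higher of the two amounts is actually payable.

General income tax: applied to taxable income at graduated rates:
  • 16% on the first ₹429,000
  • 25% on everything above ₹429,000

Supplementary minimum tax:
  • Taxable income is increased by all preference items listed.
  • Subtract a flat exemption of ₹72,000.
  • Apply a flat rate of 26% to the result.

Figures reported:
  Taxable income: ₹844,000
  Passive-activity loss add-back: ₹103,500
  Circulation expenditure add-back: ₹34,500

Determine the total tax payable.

₹236,600

General income tax:
  ₹429,000 × 16% = ₹68,640
  ₹415,000 × 25% = ₹103,750
  → ₹172,390

Supplementary minimum tax:
  Adjusted income: ₹844,000 + ₹103,500 + ₹34,500 = ₹982,000
  Less exemption ₹72,000 → base ₹910,000
  ₹910,000 × 26% = ₹236,600

₹236,600 > ₹172,390, so the supplementary minimum tax is the binding amount.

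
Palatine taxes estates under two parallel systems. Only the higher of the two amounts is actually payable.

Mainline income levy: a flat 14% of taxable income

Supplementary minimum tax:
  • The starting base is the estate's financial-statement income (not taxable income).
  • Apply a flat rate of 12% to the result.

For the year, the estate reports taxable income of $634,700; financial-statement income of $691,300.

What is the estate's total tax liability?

$88,858

Supplementary minimum tax:
  Base (financial-statement income): $691,300
  $691,300 × 12% = $82,956

Mainline income levy:
  $634,700 × 14% = $88,858

$88,858 > $82,956, so the mainline income levy governs.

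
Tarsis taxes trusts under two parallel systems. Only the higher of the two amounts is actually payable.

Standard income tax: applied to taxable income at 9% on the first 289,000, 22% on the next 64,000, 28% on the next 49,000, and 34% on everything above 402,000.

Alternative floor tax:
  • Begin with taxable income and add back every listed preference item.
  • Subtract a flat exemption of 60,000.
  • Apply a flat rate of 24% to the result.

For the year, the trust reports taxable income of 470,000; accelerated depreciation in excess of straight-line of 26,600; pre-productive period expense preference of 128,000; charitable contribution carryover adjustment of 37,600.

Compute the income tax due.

144,528

Standard income tax:
  289,000 × 9% = 26,010
  64,000 × 22% = 14,080
  49,000 × 28% = 13,720
  68,000 × 34% = 23,120
  → 76,930

Alternative floor tax:
  Adjusted income: 470,000 + 26,600 + 128,000 + 37,600 = 662,200
  Less exemption 60,000 → base 602,200
  602,200 × 24% = 144,528

144,528 > 76,930, so the alternative floor tax is the binding amount.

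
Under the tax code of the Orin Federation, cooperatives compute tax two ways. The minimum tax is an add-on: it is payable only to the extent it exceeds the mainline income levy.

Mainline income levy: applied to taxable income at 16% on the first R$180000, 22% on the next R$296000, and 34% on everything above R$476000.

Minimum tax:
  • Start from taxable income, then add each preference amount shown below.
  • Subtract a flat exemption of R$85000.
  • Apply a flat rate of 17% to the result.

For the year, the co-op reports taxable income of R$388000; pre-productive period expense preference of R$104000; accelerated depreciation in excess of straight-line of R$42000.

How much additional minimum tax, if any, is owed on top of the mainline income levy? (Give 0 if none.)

Mainline income levy:
  R$180000 × 16% = R$28800
  R$208000 × 22% = R$45760
  → R$74560

Minimum tax:
  Adjusted income: R$388000 + R$104000 + R$42000 = R$534000
  Less exemption R$85000 → base R$449000
  R$449000 × 17% = R$76330

Excess of minimum tax over mainline income levy: R$76330 − R$74560 = R$1770.

R$1770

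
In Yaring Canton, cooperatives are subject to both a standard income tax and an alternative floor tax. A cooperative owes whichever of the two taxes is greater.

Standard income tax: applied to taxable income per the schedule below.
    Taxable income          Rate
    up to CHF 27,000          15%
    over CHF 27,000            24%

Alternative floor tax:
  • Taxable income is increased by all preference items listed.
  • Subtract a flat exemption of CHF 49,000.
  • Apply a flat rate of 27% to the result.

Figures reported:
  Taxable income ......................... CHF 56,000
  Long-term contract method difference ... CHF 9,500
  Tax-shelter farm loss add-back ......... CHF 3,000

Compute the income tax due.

CHF 11,010

Alternative floor tax:
  Adjusted income: CHF 56,000 + CHF 9,500 + CHF 3,000 = CHF 68,500
  Less exemption CHF 49,000 → base CHF 19,500
  CHF 19,500 × 27% = CHF 5,265

Standard income tax:
  CHF 27,000 × 15% = CHF 4,050
  CHF 29,000 × 24% = CHF 6,960
  → CHF 11,010

CHF 11,010 > CHF 5,265, so the standard income tax governs.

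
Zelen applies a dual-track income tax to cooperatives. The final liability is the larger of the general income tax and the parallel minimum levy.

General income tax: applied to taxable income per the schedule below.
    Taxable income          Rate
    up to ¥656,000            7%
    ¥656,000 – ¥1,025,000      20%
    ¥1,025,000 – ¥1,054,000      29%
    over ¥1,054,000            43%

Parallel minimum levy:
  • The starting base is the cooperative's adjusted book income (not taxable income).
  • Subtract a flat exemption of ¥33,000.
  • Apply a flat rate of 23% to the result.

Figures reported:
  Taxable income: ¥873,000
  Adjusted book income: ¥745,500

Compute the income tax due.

¥163,875

Parallel minimum levy:
  Base (adjusted book income): ¥745,500
  Less exemption ¥33,000 → base ¥712,500
  ¥712,500 × 23% = ¥163,875

General income tax:
  ¥656,000 × 7% = ¥45,920
  ¥217,000 × 20% = ¥43,400
  → ¥89,320

¥163,875 > ¥89,320, so the parallel minimum levy is the binding amount.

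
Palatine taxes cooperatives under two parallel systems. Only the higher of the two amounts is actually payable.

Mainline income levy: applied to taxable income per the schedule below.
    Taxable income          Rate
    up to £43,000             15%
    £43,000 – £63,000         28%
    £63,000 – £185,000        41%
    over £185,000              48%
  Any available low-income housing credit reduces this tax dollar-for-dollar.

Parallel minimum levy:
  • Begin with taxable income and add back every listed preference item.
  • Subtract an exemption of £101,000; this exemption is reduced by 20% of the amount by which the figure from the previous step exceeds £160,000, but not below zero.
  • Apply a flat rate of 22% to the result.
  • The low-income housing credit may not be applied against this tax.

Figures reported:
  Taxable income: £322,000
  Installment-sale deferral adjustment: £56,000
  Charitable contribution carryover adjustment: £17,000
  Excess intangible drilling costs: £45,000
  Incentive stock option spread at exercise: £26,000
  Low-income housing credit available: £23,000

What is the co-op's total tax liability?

£104,830

Mainline income levy:
  £43,000 × 15% = £6,450
  £20,000 × 28% = £5,600
  £122,000 × 41% = £50,020
  £137,000 × 48% = £65,760
  → £127,830
  Less low-income housing credit £23,000 → £104,830

Parallel minimum levy:
  Adjusted income: £322,000 + £56,000 + £17,000 + £45,000 + £26,000 = £466,000
  Exemption: £101,000 − 20% × (£466,000 − £160,000) = £101,000 − £61,200 = £39,800
  Base: £466,000 − £39,800 = £426,200
  £426,200 × 22% = £93,764

£104,830 > £93,764, so the mainline income levy governs.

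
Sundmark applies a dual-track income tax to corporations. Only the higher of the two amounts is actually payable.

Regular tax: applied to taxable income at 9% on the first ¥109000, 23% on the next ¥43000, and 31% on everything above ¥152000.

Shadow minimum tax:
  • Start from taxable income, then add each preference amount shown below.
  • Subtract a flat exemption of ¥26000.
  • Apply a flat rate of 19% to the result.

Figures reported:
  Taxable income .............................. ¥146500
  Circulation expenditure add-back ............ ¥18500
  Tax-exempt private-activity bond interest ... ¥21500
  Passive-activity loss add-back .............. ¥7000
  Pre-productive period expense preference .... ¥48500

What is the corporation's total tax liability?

¥41040

Regular tax:
  ¥109000 × 9% = ¥9810
  ¥37500 × 23% = ¥8625
  → ¥18435

Shadow minimum tax:
  Adjusted income: ¥146500 + ¥18500 + ¥21500 + ¥7000 + ¥48500 = ¥242000
  Less exemption ¥26000 → base ¥216000
  ¥216000 × 19% = ¥41040

¥41040 > ¥18435, so the shadow minimum tax is the binding amount.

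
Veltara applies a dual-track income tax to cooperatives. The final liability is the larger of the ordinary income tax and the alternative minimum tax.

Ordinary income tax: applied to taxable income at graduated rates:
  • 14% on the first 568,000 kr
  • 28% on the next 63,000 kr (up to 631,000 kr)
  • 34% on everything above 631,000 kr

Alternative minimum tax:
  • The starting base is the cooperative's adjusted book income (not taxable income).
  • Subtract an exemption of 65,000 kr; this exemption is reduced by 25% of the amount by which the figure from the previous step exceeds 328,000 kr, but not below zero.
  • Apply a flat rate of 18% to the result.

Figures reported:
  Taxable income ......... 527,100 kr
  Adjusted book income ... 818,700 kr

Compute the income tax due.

147,366 kr

Alternative minimum tax:
  Base (adjusted book income): 818,700 kr
  Exemption: 25% × (818,700 kr − 328,000 kr) = 122,675 kr ≥ 65,000 kr, so the exemption is fully phased out
  Base: 818,700 kr − 0 kr = 818,700 kr
  818,700 kr × 18% = 147,366 kr

Ordinary income tax:
  527,100 kr × 14% = 73,794 kr

147,366 kr > 73,794 kr, so the alternative minimum tax is the binding amount.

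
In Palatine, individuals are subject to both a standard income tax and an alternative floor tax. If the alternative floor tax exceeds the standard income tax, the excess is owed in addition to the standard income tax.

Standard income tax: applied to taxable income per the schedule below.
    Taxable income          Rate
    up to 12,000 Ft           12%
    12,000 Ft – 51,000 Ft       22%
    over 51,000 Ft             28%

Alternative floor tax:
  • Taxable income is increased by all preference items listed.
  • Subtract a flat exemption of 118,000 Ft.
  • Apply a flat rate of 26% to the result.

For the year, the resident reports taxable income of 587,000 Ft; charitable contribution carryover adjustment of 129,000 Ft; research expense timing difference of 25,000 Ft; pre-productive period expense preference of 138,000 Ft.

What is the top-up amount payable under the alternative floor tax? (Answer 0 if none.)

37,760 Ft

Standard income tax:
  12,000 Ft × 12% = 1,440 Ft
  39,000 Ft × 22% = 8,580 Ft
  536,000 Ft × 28% = 150,080 Ft
  → 160,100 Ft

Alternative floor tax:
  Adjusted income: 587,000 Ft + 129,000 Ft + 25,000 Ft + 138,000 Ft = 879,000 Ft
  Less exemption 118,000 Ft → base 761,000 Ft
  761,000 Ft × 26% = 197,860 Ft

Excess of alternative floor tax over standard income tax: 197,860 Ft − 160,100 Ft = 37,760 Ft.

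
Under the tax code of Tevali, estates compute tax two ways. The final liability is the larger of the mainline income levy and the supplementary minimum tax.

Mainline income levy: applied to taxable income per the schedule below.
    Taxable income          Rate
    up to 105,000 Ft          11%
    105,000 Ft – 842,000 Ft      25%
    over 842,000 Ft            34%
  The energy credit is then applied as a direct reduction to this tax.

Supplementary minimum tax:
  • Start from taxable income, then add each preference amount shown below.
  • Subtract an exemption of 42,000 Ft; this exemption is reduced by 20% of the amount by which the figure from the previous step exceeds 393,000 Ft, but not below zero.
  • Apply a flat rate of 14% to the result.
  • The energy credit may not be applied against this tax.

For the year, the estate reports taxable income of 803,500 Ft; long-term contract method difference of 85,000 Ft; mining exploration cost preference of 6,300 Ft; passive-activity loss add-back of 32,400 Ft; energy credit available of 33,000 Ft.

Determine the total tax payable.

153,175 Ft

Supplementary minimum tax:
  Adjusted income: 803,500 Ft + 85,000 Ft + 6,300 Ft + 32,400 Ft = 927,200 Ft
  Exemption: 20% × (927,200 Ft − 393,000 Ft) = 106,840 Ft ≥ 42,000 Ft, so the exemption is fully phased out
  Base: 927,200 Ft − 0 Ft = 927,200 Ft
  927,200 Ft × 14% = 129,808 Ft

Mainline income levy:
  105,000 Ft × 11% = 11,550 Ft
  698,500 Ft × 25% = 174,625 Ft
  → 186,175 Ft
  Less energy credit 33,000 Ft → 153,175 Ft

153,175 Ft > 129,808 Ft, so the mainline income levy governs.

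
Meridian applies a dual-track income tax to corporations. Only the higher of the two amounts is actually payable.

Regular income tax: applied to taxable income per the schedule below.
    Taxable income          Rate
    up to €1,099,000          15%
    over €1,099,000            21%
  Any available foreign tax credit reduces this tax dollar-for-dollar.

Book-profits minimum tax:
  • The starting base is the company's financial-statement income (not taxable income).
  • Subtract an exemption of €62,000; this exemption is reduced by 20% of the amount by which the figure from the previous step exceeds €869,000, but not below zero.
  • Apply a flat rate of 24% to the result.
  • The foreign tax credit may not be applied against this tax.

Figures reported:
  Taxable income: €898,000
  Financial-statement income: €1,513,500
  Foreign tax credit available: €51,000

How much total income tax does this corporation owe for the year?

€363,240

Regular income tax:
  €898,000 × 15% = €134,700
  Less foreign tax credit €51,000 → €83,700

Book-profits minimum tax:
  Base (financial-statement income): €1,513,500
  Exemption: 20% × (€1,513,500 − €869,000) = €128,900 ≥ €62,000, so the exemption is fully phased out
  Base: €1,513,500 − €0 = €1,513,500
  €1,513,500 × 24% = €363,240

€363,240 > €83,700, so the book-profits minimum tax is the binding amount.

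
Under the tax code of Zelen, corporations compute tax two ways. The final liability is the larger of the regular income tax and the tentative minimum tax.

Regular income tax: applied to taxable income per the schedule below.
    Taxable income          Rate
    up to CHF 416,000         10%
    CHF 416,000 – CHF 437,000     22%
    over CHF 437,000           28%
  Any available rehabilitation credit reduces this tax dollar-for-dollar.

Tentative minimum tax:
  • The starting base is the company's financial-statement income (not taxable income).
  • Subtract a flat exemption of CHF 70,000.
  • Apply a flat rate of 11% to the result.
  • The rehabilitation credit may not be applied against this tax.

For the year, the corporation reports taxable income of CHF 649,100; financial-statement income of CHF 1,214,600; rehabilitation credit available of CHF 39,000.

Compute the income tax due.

CHF 125,906

Regular income tax:
  CHF 416,000 × 10% = CHF 41,600
  CHF 21,000 × 22% = CHF 4,620
  CHF 212,100 × 28% = CHF 59,388
  → CHF 105,608
  Less rehabilitation credit CHF 39,000 → CHF 66,608

Tentative minimum tax:
  Base (financial-statement income): CHF 1,214,600
  Less exemption CHF 70,000 → base CHF 1,144,600
  CHF 1,144,600 × 11% = CHF 125,906

CHF 125,906 > CHF 66,608, so the tentative minimum tax is the binding amount.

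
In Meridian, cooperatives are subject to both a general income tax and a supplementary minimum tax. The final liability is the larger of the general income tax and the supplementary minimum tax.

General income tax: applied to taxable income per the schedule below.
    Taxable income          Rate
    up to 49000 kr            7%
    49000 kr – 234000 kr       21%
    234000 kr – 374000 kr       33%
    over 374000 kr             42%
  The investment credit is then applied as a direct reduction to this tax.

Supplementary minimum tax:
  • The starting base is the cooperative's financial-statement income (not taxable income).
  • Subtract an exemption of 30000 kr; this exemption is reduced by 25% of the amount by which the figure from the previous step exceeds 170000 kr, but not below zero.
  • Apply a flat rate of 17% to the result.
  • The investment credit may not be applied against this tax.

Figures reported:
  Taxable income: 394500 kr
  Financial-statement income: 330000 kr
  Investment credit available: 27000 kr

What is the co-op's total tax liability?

General income tax:
  49000 kr × 7% = 3430 kr
  185000 kr × 21% = 38850 kr
  140000 kr × 33% = 46200 kr
  20500 kr × 42% = 8610 kr
  → 97090 kr
  Less investment credit 27000 kr → 70090 kr

Supplementary minimum tax:
  Base (financial-statement income): 330000 kr
  Exemption: 25% × (330000 kr − 170000 kr) = 40000 kr ≥ 30000 kr, so the exemption is fully phased out
  Base: 330000 kr − 0 kr = 330000 kr
  330000 kr × 17% = 56100 kr

70090 kr > 56100 kr, so the general income tax governs.

70090 kr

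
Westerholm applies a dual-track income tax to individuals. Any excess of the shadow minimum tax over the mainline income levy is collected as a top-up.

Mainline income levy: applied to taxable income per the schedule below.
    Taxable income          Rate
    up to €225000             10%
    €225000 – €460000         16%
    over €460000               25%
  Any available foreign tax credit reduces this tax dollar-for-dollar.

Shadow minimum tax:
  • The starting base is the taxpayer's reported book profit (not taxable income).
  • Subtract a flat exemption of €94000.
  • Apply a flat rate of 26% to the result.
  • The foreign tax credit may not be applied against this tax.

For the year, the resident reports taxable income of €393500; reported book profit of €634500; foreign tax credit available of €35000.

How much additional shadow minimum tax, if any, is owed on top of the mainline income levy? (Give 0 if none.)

€126070

Shadow minimum tax:
  Base (reported book profit): €634500
  Less exemption €94000 → base €540500
  €540500 × 26% = €140530

Mainline income levy:
  €225000 × 10% = €22500
  €168500 × 16% = €26960
  → €49460
  Less foreign tax credit €35000 → €14460

Excess of shadow minimum tax over mainline income levy: €140530 − €14460 = €126070.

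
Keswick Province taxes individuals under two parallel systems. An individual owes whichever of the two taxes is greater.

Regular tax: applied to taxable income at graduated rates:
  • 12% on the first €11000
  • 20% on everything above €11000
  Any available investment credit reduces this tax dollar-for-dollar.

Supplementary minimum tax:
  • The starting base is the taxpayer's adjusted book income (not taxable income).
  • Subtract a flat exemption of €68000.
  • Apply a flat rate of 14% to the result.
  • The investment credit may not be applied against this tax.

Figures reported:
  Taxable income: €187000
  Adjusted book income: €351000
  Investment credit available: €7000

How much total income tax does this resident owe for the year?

€39620

Regular tax:
  €11000 × 12% = €1320
  €176000 × 20% = €35200
  → €36520
  Less investment credit €7000 → €29520

Supplementary minimum tax:
  Base (adjusted book income): €351000
  Less exemption €68000 → base €283000
  €283000 × 14% = €39620

€39620 > €29520, so the supplementary minimum tax is the binding amount.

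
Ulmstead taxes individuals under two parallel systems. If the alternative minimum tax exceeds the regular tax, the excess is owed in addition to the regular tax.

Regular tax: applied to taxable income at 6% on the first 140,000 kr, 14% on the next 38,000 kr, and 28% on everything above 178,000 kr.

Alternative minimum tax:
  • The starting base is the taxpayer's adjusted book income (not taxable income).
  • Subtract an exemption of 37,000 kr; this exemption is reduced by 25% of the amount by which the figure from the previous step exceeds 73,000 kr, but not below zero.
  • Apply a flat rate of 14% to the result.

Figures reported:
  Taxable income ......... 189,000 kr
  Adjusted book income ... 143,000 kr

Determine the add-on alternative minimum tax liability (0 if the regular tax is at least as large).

Alternative minimum tax:
  Base (adjusted book income): 143,000 kr
  Exemption: 37,000 kr − 25% × (143,000 kr − 73,000 kr) = 37,000 kr − 17,500 kr = 19,500 kr
  Base: 143,000 kr − 19,500 kr = 123,500 kr
  123,500 kr × 14% = 17,290 kr

Regular tax:
  140,000 kr × 6% = 8,400 kr
  38,000 kr × 14% = 5,320 kr
  11,000 kr × 28% = 3,080 kr
  → 16,800 kr

Excess of alternative minimum tax over regular tax: 17,290 kr − 16,800 kr = 490 kr.

490 kr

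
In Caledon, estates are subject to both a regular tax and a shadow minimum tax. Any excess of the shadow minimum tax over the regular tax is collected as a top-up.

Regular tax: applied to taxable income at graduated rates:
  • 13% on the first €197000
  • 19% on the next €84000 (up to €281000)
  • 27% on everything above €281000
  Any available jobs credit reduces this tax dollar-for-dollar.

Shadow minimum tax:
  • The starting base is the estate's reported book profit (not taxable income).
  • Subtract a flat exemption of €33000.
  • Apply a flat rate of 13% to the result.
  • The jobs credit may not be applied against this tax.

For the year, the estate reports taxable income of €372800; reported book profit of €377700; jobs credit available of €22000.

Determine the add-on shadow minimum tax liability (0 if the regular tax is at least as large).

€455

Regular tax:
  €197000 × 13% = €25610
  €84000 × 19% = €15960
  €91800 × 27% = €24786
  → €66356
  Less jobs credit €22000 → €44356

Shadow minimum tax:
  Base (reported book profit): €377700
  Less exemption €33000 → base €344700
  €344700 × 13% = €44811

Excess of shadow minimum tax over regular tax: €44811 − €44356 = €455.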